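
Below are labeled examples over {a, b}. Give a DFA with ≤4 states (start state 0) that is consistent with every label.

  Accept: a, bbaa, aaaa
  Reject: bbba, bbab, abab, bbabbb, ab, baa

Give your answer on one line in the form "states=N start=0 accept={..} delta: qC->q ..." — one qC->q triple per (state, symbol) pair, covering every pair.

states=3 start=0 accept={0} delta: 0a->0 0b->1 1a->1 1b->2 2a->0 2b->1

State merging on the prefix tree: take the shortest (then alphabetical) example prefix whose next move is undefined and point that move at state 0, else 1, else 2, ...; a target is out if some Accept/Reject pair would then sit in one state with the same input left (inseparable). If every existing state is out, open a new one.
a: 0a undefined. 0a->0: ok.
b: 0b undefined. 0b->0: no, a/bbba meet in 0. Open state 1: 0b->1.
ba: 1a undefined. 1a->0: no, a/baa meet in 0. 1a->1: ok.
bb: 1b undefined. 1b->0: no, a/abab meet in 0. 1b->1: no, bbaa/bbba meet in 1. Open state 2: 1b->2.
bba: 2a undefined. 2a->0: ok.
bbb: 2b undefined. 2b->0: no, a/bbba meet in 0. 2b->1: ok.
All examples now run through 3 states with every (state, symbol) defined. Accept strings end in {0}, Reject strings end in {1,2}; accept={0}.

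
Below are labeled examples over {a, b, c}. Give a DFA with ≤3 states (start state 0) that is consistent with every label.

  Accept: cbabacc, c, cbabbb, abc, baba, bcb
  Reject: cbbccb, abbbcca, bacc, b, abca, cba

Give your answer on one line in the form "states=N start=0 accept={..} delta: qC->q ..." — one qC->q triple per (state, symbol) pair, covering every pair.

states=3 start=0 accept={0,2} delta: 0a->0 0b->1 0c->0 1a->1 1b->0 1c->2 2a->1 2b->0 2c->1

Grow the machine one transition at a time. Run the examples from 0; the earliest place one falls off (shortest prefix, ties alphabetical) gets sent to the lowest-numbered state that keeps every Accept/Reject pair distinguishable — a pair clashes when both reach the same state with identical unread suffix — and to a fresh state only if none does.
a: 0a undefined. 0a->0: ok.
b: 0b undefined. 0b->0: no, baba/b meet in 0. Open state 1: 0b->1.
c: 0c undefined. 0c->0: ok.
ba: 1a undefined. 1a->0: no, cbabacc/bacc meet in 0. 1a->1: ok.
bc: 1c undefined. 1c->0: no, c/bacc meet in 0. 1c->1: no, abc/bacc meet in 1. Open state 2: 1c->2.
abb: 1b undefined. 1b->0: ok.
bcb: 2b undefined. 2b->0: ok.
abca: 2a undefined. 2a->0: no, cbabacc/abca meet in 0. 2a->1: ok.
bacc: 2c undefined. 2c->0: no, cbabacc/abbbcca meet in 0. 2c->1: ok.
All examples now run through 3 states with every (state, symbol) defined. Accept strings end in {0,2}, Reject strings end in {1}; accept={0,2}.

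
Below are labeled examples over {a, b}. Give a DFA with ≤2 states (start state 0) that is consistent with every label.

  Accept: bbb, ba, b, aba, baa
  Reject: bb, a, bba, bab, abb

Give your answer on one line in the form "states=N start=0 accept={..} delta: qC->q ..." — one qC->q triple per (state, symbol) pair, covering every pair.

Grow the machine one transition at a time. Run the examples from 0; the earliest place one falls off (shortest prefix, ties alphabetical) gets sent to the lowest-numbered state that keeps every Accept/Reject pair distinguishable — a pair clashes when both reach the same state with identical unread suffix — and to a fresh state only if none does.
a: 0a undefined. 0a->0: ok.
b: 0b undefined. 0b->0: no, bbb/bb meet in 0. Open state 1: 0b->1.
ba: 1a undefined. 1a->0: no, ba/a meet in 0. 1a->1: ok.
bb: 1b undefined. 1b->0: ok.
All examples now run through 2 states with every (state, symbol) defined. Accept strings end in {1}, Reject strings end in {0}; accept={1}.

states=2 start=0 accept={1} delta: 0a->0 0b->1 1a->1 1b->0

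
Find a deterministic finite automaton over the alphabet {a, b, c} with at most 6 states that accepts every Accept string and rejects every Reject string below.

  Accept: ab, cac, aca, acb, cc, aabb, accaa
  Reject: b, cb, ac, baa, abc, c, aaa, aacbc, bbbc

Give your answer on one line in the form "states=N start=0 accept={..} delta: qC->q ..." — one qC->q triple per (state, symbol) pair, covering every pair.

Fold the examples into a partial DFA from state 0: repeatedly fix the first undefined (state, symbol) met by the shortest-then-alphabetical prefix, trying targets in increasing order and rejecting any under which an Accept and a Reject string meet in one state with the same remainder; add a state when all current targets are rejected. Accepting states are where Accept strings end.
a: 0a undefined. 0a->0: no, ab/b meet in 0 with "b" left. Open state 1: 0a->1.
b: 0b undefined. 0b->0: ok.
c: 0c undefined. 0c->0: no, cac/ac meet in 1 with "c" left. 0c->1: no, ab/cb meet in 1 with "b" left. Open state 2: 0c->2.
aa: 1a undefined. 1a->0: no, aabb/b meet in 0. 1a->1: ok.
ab: 1b undefined. 1b->0: no, ab/b meet in 0. 1b->1: no, ab/baa meet in 1. 1b->2: no, ab/c meet in 2. Open state 3: 1b->3.
ac: 1c undefined. 1c->0: no, aca/baa meet in 1. 1c->1: no, aca/ac meet in 1. 1c->2: no, acb/cb meet in 2 with "b" left. 1c->3: no, ab/ac meet in 3. Open state 4: 1c->4.
ca: 2a undefined. 2a->0: no, cac/c meet in 2. 2a->1: no, cac/ac meet in 4. 2a->2: ok.
cb: 2b undefined. 2b->0: ok.
cc: 2c undefined. 2c->0: no, cac/b meet in 0. 2c->1: no, cac/baa meet in 1. 2c->2: no, cac/c meet in 2. 2c->3: ok.
abc: 3c undefined. 3c->0: ok.
aca: 4a undefined. 4a->0: no, aca/b meet in 0. 4a->1: no, aca/baa meet in 1. 4a->2: no, aca/c meet in 2. 4a->3: ok.
acb: 4b undefined. 4b->0: no, acb/b meet in 0. 4b->1: no, acb/baa meet in 1. 4b->2: no, ab/aacbc meet in 3. 4b->3: ok.
acc: 4c undefined. 4c->0: no, accaa/baa meet in 1. 4c->1: no, accaa/baa meet in 1. 4c->2: no, accaa/c meet in 2. 4c->3: ok.
aabb: 3b undefined. 3b->0: no, aabb/b meet in 0. 3b->1: no, aabb/baa meet in 1. 3b->2: no, aabb/c meet in 2. 3b->3: ok.
acca: 3a undefined. 3a->0: no, accaa/baa meet in 1. 3a->1: no, accaa/baa meet in 1. 3a->2: no, accaa/c meet in 2. 3a->3: ok.
All examples now run through 5 states with every (state, symbol) defined. Accept strings end in {3}, Reject strings end in {0,1,2,4}; accept={3}.

states=5 start=0 accept={3} delta: 0a->1 0b->0 0c->2 1a->1 1b->3 1c->4 2a->2 2b->0 2c->3 3a->3 3b->3 3c->0 4a->3 4b->3 4c->3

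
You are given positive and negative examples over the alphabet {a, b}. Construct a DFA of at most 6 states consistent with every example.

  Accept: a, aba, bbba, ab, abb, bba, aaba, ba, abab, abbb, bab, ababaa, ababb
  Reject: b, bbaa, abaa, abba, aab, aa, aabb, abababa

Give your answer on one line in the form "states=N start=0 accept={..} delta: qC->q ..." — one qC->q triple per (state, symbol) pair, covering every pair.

Grow the machine one transition at a time. Run the examples from 0; the earliest place one falls off (shortest prefix, ties alphabetical) gets sent to the lowest-numbered state that keeps every Accept/Reject pair distinguishable — a pair clashes when both reach the same state with identical unread suffix — and to a fresh state only if none does.
a: 0a undefined. 0a->0: no, a/aa meet in 0. Open state 1: 0a->1.
b: 0b undefined. 0b->0: ok.
aa: 1a undefined. 1a->0: ok.
ab: 1b undefined. 1b->0: no, a/abba meet in 1. 1b->1: no, a/abaa meet in 1. Open state 2: 1b->2.
aba: 2a undefined. 2a->0: no, a/abaa meet in 1. 2a->1: no, a/abababa meet in 1. 2a->2: no, aba/abaa meet in 2. Open state 3: 2a->3.
abb: 2b undefined. 2b->0: no, a/abba meet in 1. 2b->1: ok.
abaa: 3a undefined. 3a->0: ok.
abab: 3b undefined. 3b->0: no, aba/abababa meet in 3. 3b->1: no, a/abababa meet in 1. 3b->2: no, aba/abababa meet in 3. 3b->3: no, a/abababa meet in 1. Open state 4: 3b->4.
ababa: 4a undefined. 4a->0: no, a/abababa meet in 1. 4a->1: no, aba/abababa meet in 3. 4a->2: ok.
ababb: 4b undefined. 4b->0: no, ababb/b meet in 0. 4b->1: ok.
All examples now run through 5 states with every (state, symbol) defined. Accept strings end in {1,2,3,4}, Reject strings end in {0}; accept={1,2,3,4}.

states=5 start=0 accept={1,2,3,4} delta: 0a->1 0b->0 1a->0 1b->2 2a->3 2b->1 3a->0 3b->4 4a->2 4b->1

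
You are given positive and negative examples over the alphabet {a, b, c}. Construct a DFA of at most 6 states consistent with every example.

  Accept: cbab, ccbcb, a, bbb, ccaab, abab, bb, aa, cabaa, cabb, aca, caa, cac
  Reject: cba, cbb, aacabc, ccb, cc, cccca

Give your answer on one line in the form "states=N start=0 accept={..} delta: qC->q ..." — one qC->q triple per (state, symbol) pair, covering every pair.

states=5 start=0 accept={0,2} delta: 0a->0 0b->0 0c->1 1a->2 1b->3 1c->3 2a->0 2b->0 2c->0 3a->4 3b->3 3c->4 4a->0 4b->0 4c->3

State merging on the prefix tree: take the shortest (then alphabetical) example prefix whose next move is undefined and point that move at state 0, else 1, else 2, ...; a target is out if some Accept/Reject pair would then sit in one state with the same input left (inseparable). If every existing state is out, open a new one.
a: 0a undefined. 0a->0: ok.
b: 0b undefined. 0b->0: ok.
c: 0c undefined. 0c->0: no, cbab/cba meet in 0. Open state 1: 0c->1.
ca: 1a undefined. 1a->0: no, cac/aacabc meet in 1. 1a->1: no, cabb/cbb meet in 1 with "bb" left. Open state 2: 1a->2.
cb: 1b undefined. 1b->0: no, cbab/cba meet in 0. 1b->1: no, aca/cba meet in 2. 1b->2: no, caa/cba meet in 2 with "a" left. Open state 3: 1b->3.
cc: 1c undefined. 1c->0: no, a/ccb meet in 0. 1c->1: no, aca/cccca meet in 2. 1c->2: no, aca/cc meet in 2. 1c->3: ok.
caa: 2a undefined. 2a->0: ok.
cab: 2b undefined. 2b->0: ok.
cac: 2c undefined. 2c->0: ok.
cba: 3a undefined. 3a->0: no, cbab/cba meet in 0. 3a->1: no, cbab/cc meet in 3. 3a->2: no, aca/cba meet in 2. 3a->3: no, cbab/cbb meet in 3 with "b" left. Open state 4: 3a->4.
cbb: 3b undefined. 3b->0: no, ccbcb/cc meet in 3. 3b->1: no, ccbcb/cbb meet in 1. 3b->2: no, aca/cbb meet in 2. 3b->3: ok.
ccc: 3c undefined. 3c->0: no, aca/cccca meet in 2. 3c->1: no, ccbcb/cbb meet in 3. 3c->2: no, ccbcb/cccca meet in 0. 3c->3: no, ccbcb/cbb meet in 3. 3c->4: ok.
cbab: 4b undefined. 4b->0: ok.
ccaa: 4a undefined. 4a->0: ok.
cccc: 4c undefined. 4c->0: no, cbab/cccca meet in 0. 4c->1: no, aca/cccca meet in 2. 4c->2: no, cbab/cccca meet in 0. 4c->3: ok.
All examples now run through 5 states with every (state, symbol) defined. Accept strings end in {0,2}, Reject strings end in {1,3,4}; accept={0,2}.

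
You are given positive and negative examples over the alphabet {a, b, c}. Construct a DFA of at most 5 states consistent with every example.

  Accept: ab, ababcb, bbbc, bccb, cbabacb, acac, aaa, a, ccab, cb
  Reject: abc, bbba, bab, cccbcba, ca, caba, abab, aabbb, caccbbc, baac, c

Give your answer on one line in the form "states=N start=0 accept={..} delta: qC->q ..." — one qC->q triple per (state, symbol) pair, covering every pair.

State merging on the prefix tree: take the shortest (then alphabetical) example prefix whose next move is undefined and point that move at state 0, else 1, else 2, ...; a target is out if some Accept/Reject pair would then sit in one state with the same input left (inseparable). If every existing state is out, open a new one.
a: 0a undefined. 0a->0: ok.
b: 0b undefined. 0b->0: no, ab/bbba meet in 0. Open state 1: 0b->1.
c: 0c undefined. 0c->0: no, acac/ca meet in 0. 0c->1: no, ab/c meet in 1. Open state 2: 0c->2.
ba: 1a undefined. 1a->0: no, ab/bab meet in 1. 1a->1: ok.
bb: 1b undefined. 1b->0: no, ab/bbba meet in 1. 1b->1: no, ab/bbba meet in 1. 1b->2: no, cb/aabbb meet in 2 with "b" left. Open state 3: 1b->3.
bc: 1c undefined. 1c->0: no, aaa/abc meet in 0. 1c->1: no, ab/abc meet in 1. 1c->2: ok.
ca: 2a undefined. 2a->0: no, ab/caba meet in 1. 2a->1: no, ab/ca meet in 1. 2a->2: ok.
cb: 2b undefined. 2b->0: no, cbabacb/caba meet in 0. 2b->1: no, ab/caba meet in 1. 2b->2: no, cb/abc meet in 2. 2b->3: no, cb/bab meet in 3. Open state 4: 2b->4.
cc: 2c undefined. 2c->0: ok.
bbb: 3b undefined. 3b->0: no, bbbc/abc meet in 2. 3b->1: no, ab/bbba meet in 1. 3b->2: ok.
cba: 4a undefined. 4a->0: no, bbbc/caba meet in 0. 4a->1: no, ab/caba meet in 1. 4a->2: ok.
ababc: 3c undefined. 3c->0: ok.
cccbc: 4c undefined. 4c->0: no, ab/cccbcba meet in 1. 4c->1: ok.
caccbb: 4b undefined. 4b->0: ok.
cccbcba: 3a undefined. 3a->0: no, bbbc/cccbcba meet in 0. 3a->1: no, ab/cccbcba meet in 1. 3a->2: ok.
All examples now run through 5 states with every (state, symbol) defined. Accept strings end in {0,1,4}, Reject strings end in {2,3}; accept={0,1,4}.

states=5 start=0 accept={0,1,4} delta: 0a->0 0b->1 0c->2 1a->1 1b->3 1c->2 2a->2 2b->4 2c->0 3a->2 3b->2 3c->0 4a->2 4b->0 4c->1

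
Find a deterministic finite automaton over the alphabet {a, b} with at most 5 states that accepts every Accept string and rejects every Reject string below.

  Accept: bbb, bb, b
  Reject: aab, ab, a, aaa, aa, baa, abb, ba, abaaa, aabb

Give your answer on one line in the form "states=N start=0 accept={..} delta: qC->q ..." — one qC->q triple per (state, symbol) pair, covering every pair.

states=2 start=0 accept={0} delta: 0a->1 0b->0 1a->1 1b->1

State merging on the prefix tree: take the shortest (then alphabetical) example prefix whose next move is undefined and point that move at state 0, else 1, else 2, ...; a target is out if some Accept/Reject pair would then sit in one state with the same input left (inseparable). If every existing state is out, open a new one.
a: 0a undefined. 0a->0: no, bb/abb meet in 0 with "bb" left. Open state 1: 0a->1.
b: 0b undefined. 0b->0: ok.
aa: 1a undefined. 1a->0: no, bbb/aab meet in 0. 1a->1: ok.
ab: 1b undefined. 1b->0: no, bbb/aab meet in 0. 1b->1: ok.
All examples now run through 2 states with every (state, symbol) defined. Accept strings end in {0}, Reject strings end in {1}; accept={0}.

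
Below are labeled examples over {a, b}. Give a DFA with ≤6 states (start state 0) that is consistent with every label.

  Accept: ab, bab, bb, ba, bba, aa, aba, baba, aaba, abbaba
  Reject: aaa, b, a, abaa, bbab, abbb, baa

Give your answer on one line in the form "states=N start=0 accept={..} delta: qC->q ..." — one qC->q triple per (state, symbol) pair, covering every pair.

Fold the examples into a partial DFA from state 0: repeatedly fix the first undefined (state, symbol) met by the shortest-then-alphabetical prefix, trying targets in increasing order and rejecting any under which an Accept and a Reject string meet in one state with the same remainder; add a state when all current targets are rejected. Accepting states are where Accept strings end.
a: 0a undefined. 0a->0: no, ab/b meet in 0 with "b" left. Open state 1: 0a->1.
b: 0b undefined. 0b->0: no, ab/bbab meet in 1 with "b" left. 0b->1: ok.
aa: 1a undefined. 1a->0: no, bab/aaa meet in 1. 1a->1: no, ba/aaa meet in 1. Open state 2: 1a->2.
ab: 1b undefined. 1b->0: no, ab/bbab meet in 0. 1b->1: no, ab/b meet in 1. 1b->2: no, bba/aaa meet in 2 with "a" left. Open state 3: 1b->3.
aaa: 2a undefined. 2a->0: ok.
aab: 2b undefined. 2b->0: no, bab/aaa meet in 0. 2b->1: no, bab/b meet in 1. 2b->2: no, baba/aaa meet in 0. 2b->3: ok.
aba: 3a undefined. 3a->0: no, bba/aaa meet in 0. 3a->1: no, ab/bbab meet in 3. 3a->2: no, ab/bbab meet in 3. 3a->3: no, ab/abaa meet in 3. Open state 4: 3a->4.
abb: 3b undefined. 3b->0: ok.
abaa: 4a undefined. 4a->0: ok.
bbab: 4b undefined. 4b->0: ok.
All examples now run through 5 states with every (state, symbol) defined. Accept strings end in {2,3,4}, Reject strings end in {0,1}; accept={2,3,4}.

states=5 start=0 accept={2,3,4} delta: 0a->1 0b->1 1a->2 1b->3 2a->0 2b->3 3a->4 3b->0 4a->0 4b->0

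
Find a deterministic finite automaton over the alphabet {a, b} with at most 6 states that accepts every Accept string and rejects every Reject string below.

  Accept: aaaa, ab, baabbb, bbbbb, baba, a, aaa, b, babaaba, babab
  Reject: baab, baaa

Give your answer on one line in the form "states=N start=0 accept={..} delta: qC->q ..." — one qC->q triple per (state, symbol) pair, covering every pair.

states=4 start=0 accept={0,1} delta: 0a->0 0b->1 1a->2 1b->0 2a->2 2b->3 3a->1 3b->0

Grow the machine one transition at a time. Run the examples from 0; the earliest place one falls off (shortest prefix, ties alphabetical) gets sent to the lowest-numbered state that keeps every Accept/Reject pair distinguishable — a pair clashes when both reach the same state with identical unread suffix — and to a fresh state only if none does.
a: 0a undefined. 0a->0: ok.
b: 0b undefined. 0b->0: no, aaaa/baab meet in 0. Open state 1: 0b->1.
ba: 1a undefined. 1a->0: no, aaaa/baaa meet in 0. 1a->1: no, ab/baaa meet in 1. Open state 2: 1a->2.
bb: 1b undefined. 1b->0: ok.
baa: 2a undefined. 2a->0: no, aaaa/baaa meet in 0. 2a->1: no, aaaa/baab meet in 0. 2a->2: ok.
bab: 2b undefined. 2b->0: no, aaaa/baab meet in 0. 2b->1: no, ab/baab meet in 1. 2b->2: no, baabbb/baab meet in 2. Open state 3: 2b->3.
baba: 3a undefined. 3a->0: no, babaaba/baaa meet in 2. 3a->1: ok.
baabb: 3b undefined. 3b->0: ok.
All examples now run through 4 states with every (state, symbol) defined. Accept strings end in {0,1}, Reject strings end in {2,3}; accept={0,1}.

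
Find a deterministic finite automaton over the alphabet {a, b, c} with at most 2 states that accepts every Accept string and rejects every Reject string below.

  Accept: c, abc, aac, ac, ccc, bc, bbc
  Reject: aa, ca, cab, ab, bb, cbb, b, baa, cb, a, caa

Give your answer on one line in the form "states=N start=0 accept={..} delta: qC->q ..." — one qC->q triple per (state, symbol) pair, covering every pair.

states=2 start=0 accept={1} delta: 0a->0 0b->0 0c->1 1a->0 1b->0 1c->0

Grow the machine one transition at a time. Run the examples from 0; the earliest place one falls off (shortest prefix, ties alphabetical) gets sent to the lowest-numbered state that keeps every Accept/Reject pair distinguishable — a pair clashes when both reach the same state with identical unread suffix — and to a fresh state only if none does.
a: 0a undefined. 0a->0: ok.
b: 0b undefined. 0b->0: ok.
c: 0c undefined. 0c->0: no, c/aa meet in 0. Open state 1: 0c->1.
ca: 1a undefined. 1a->0: ok.
cb: 1b undefined. 1b->0: ok.
cc: 1c undefined. 1c->0: ok.
All examples now run through 2 states with every (state, symbol) defined. Accept strings end in {1}, Reject strings end in {0}; accept={1}.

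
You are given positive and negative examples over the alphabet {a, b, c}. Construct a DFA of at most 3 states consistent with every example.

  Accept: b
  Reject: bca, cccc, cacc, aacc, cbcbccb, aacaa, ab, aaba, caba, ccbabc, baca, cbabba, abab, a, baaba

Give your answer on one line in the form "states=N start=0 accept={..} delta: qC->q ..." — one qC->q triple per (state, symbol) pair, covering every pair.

State merging on the prefix tree: take the shortest (then alphabetical) example prefix whose next move is undefined and point that move at state 0, else 1, else 2, ...; a target is out if some Accept/Reject pair would then sit in one state with the same input left (inseparable). If every existing state is out, open a new one.
a: 0a undefined. 0a->0: no, b/ab meet in 0 with "b" left. Open state 1: 0a->1.
b: 0b undefined. 0b->0: ok.
c: 0c undefined. 0c->0: no, b/cccc meet in 0. 0c->1: ok.
aa: 1a undefined. 1a->0: no, b/bca meet in 0. 1a->1: ok.
ab: 1b undefined. 1b->0: no, b/ab meet in 0. 1b->1: ok.
cc: 1c undefined. 1c->0: no, b/cccc meet in 0. 1c->1: ok.
All examples now run through 2 states with every (state, symbol) defined. Accept strings end in {0}, Reject strings end in {1}; accept={0}.

states=2 start=0 accept={0} delta: 0a->1 0b->0 0c->1 1a->1 1b->1 1c->1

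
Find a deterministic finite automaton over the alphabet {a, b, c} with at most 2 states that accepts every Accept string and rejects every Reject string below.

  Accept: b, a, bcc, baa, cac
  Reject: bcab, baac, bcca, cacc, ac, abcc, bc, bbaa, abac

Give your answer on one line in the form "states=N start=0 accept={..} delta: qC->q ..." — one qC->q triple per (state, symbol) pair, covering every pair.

Grow the machine one transition at a time. Run the examples from 0; the earliest place one falls off (shortest prefix, ties alphabetical) gets sent to the lowest-numbered state that keeps every Accept/Reject pair distinguishable — a pair clashes when both reach the same state with identical unread suffix — and to a fresh state only if none does.
a: 0a undefined. 0a->0: no, bcc/abcc meet in 0 with "bcc" left. Open state 1: 0a->1.
b: 0b undefined. 0b->0: no, baa/bbaa meet in 1 with "a" left. 0b->1: ok.
c: 0c undefined. 0c->0: no, bcc/cacc meet in 1 with "cc" left. 0c->1: ok.
ab: 1b undefined. 1b->0: ok.
ac: 1c undefined. 1c->0: ok.
ba: 1a undefined. 1a->0: ok.
All examples now run through 2 states with every (state, symbol) defined. Accept strings end in {1}, Reject strings end in {0}; accept={1}.

states=2 start=0 accept={1} delta: 0a->1 0b->1 0c->1 1a->0 1b->0 1c->0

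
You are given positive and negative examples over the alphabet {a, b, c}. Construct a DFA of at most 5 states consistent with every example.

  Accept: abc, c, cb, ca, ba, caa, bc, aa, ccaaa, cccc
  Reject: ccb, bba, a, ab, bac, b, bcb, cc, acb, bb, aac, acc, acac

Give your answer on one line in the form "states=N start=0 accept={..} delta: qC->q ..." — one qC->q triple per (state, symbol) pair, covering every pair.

states=5 start=0 accept={2,3} delta: 0a->1 0b->1 0c->2 1a->2 1b->0 1c->3 2a->2 2b->2 2c->4 3a->2 3b->0 3c->0 4a->0 4b->0 4c->0

Fold the examples into a partial DFA from state 0: repeatedly fix the first undefined (state, symbol) met by the shortest-then-alphabetical prefix, trying targets in increasing order and rejecting any under which an Accept and a Reject string meet in one state with the same remainder; add a state when all current targets are rejected. Accepting states are where Accept strings end.
a: 0a undefined. 0a->0: no, c/aac meet in 0 with "c" left. Open state 1: 0a->1.
b: 0b undefined. 0b->0: no, cb/bcb meet in 0 with "cb" left. 0b->1: ok.
c: 0c undefined. 0c->0: no, c/cc meet in 0. 0c->1: no, c/a meet in 1. Open state 2: 0c->2.
aa: 1a undefined. 1a->0: no, c/bac meet in 2. 1a->1: no, ba/a meet in 1. 1a->2: ok.
ab: 1b undefined. 1b->0: ok.
ac: 1c undefined. 1c->0: no, abc/acc meet in 2. 1c->1: no, bc/bba meet in 1. 1c->2: no, cb/bcb meet in 2 with "b" left. Open state 3: 1c->3.
ca: 2a undefined. 2a->0: no, ca/ab meet in 0. 2a->1: no, ca/bba meet in 1. 2a->2: ok.
cb: 2b undefined. 2b->0: no, cb/ab meet in 0. 2b->1: no, cb/bba meet in 1. 2b->2: ok.
cc: 2c undefined. 2c->0: no, cccc/ab meet in 0. 2c->1: no, cccc/acc meet in 3 with "c" left. 2c->2: no, abc/ccb meet in 2. 2c->3: no, bc/bac meet in 3. Open state 4: 2c->4.
aca: 3a undefined. 3a->0: no, abc/acac meet in 2. 3a->1: no, bc/acac meet in 3. 3a->2: ok.
acb: 3b undefined. 3b->0: ok.
acc: 3c undefined. 3c->0: ok.
cca: 4a undefined. 4a->0: ok.
ccb: 4b undefined. 4b->0: ok.
ccc: 4c undefined. 4c->0: ok.
All examples now run through 5 states with every (state, symbol) defined. Accept strings end in {2,3}, Reject strings end in {0,1,4}; accept={2,3}.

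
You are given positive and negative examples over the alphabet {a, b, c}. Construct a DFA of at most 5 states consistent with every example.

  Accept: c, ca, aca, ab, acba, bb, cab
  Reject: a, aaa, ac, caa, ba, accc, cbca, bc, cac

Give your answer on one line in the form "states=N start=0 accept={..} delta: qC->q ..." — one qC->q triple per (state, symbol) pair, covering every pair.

states=5 start=0 accept={2,4} delta: 0a->1 0b->1 0c->2 1a->0 1b->2 1c->3 2a->4 2b->2 2c->0 3a->2 3b->2 3c->1 4a->0 4b->2 4c->0

Grow the machine one transition at a time. Run the examples from 0; the earliest place one falls off (shortest prefix, ties alphabetical) gets sent to the lowest-numbered state that keeps every Accept/Reject pair distinguishable — a pair clashes when both reach the same state with identical unread suffix — and to a fresh state only if none does.
a: 0a undefined. 0a->0: no, c/ac meet in 0 with "c" left. Open state 1: 0a->1.
b: 0b undefined. 0b->0: no, c/bc meet in 0 with "c" left. 0b->1: ok.
c: 0c undefined. 0c->0: no, ca/a meet in 1. 0c->1: no, c/a meet in 1. Open state 2: 0c->2.
aa: 1a undefined. 1a->0: ok.
ab: 1b undefined. 1b->0: no, ab/ba meet in 0. 1b->1: no, ab/a meet in 1. 1b->2: ok.
ac: 1c undefined. 1c->0: no, aca/a meet in 1. 1c->1: no, aca/ba meet in 0. 1c->2: no, c/ac meet in 2. Open state 3: 1c->3.
ca: 2a undefined. 2a->0: no, c/cac meet in 2. 2a->1: no, ca/a meet in 1. 2a->2: no, c/caa meet in 2. 2a->3: no, ca/ac meet in 3. Open state 4: 2a->4.
cb: 2b undefined. 2b->0: no, ca/cbca meet in 4. 2b->1: no, aca/cbca meet in 3 with "a" left. 2b->2: ok.
aca: 3a undefined. 3a->0: no, aca/ba meet in 0. 3a->1: no, aca/a meet in 1. 3a->2: ok.
acb: 3b undefined. 3b->0: no, acba/a meet in 1. 3b->1: no, acba/ba meet in 0. 3b->2: ok.
acc: 3c undefined. 3c->0: no, c/accc meet in 2. 3c->1: ok.
caa: 4a undefined. 4a->0: ok.
cab: 4b undefined. 4b->0: no, cab/caa meet in 0. 4b->1: no, cab/a meet in 1. 4b->2: ok.
cac: 4c undefined. 4c->0: ok.
cbc: 2c undefined. 2c->0: ok.
All examples now run through 5 states with every (state, symbol) defined. Accept strings end in {2,4}, Reject strings end in {0,1,3}; accept={2,4}.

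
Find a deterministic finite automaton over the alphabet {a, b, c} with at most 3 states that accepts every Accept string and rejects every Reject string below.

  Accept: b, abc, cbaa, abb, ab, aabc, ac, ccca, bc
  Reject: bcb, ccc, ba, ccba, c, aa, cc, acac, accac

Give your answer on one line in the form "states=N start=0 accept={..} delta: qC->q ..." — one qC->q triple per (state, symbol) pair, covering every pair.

Fold the examples into a partial DFA from state 0: repeatedly fix the first undefined (state, symbol) met by the shortest-then-alphabetical prefix, trying targets in increasing order and rejecting any under which an Accept and a Reject string meet in one state with the same remainder; add a state when all current targets are rejected. Accepting states are where Accept strings end.
a: 0a undefined. 0a->0: no, ac/c meet in 0 with "c" left. Open state 1: 0a->1.
b: 0b undefined. 0b->0: no, bc/c meet in 0 with "c" left. 0b->1: ok.
c: 0c undefined. 0c->0: ok.
aa: 1a undefined. 1a->0: ok.
ab: 1b undefined. 1b->0: no, abc/ccc meet in 0. 1b->1: ok.
ac: 1c undefined. 1c->0: no, b/bcb meet in 1. 1c->1: no, b/bcb meet in 1. Open state 2: 1c->2.
aca: 2a undefined. 2a->0: ok.
acc: 2c undefined. 2c->0: no, abc/accac meet in 2. 2c->1: ok.
bcb: 2b undefined. 2b->0: ok.
All examples now run through 3 states with every (state, symbol) defined. Accept strings end in {1,2}, Reject strings end in {0}; accept={1,2}.

states=3 start=0 accept={1,2} delta: 0a->1 0b->1 0c->0 1a->0 1b->1 1c->2 2a->0 2b->0 2c->1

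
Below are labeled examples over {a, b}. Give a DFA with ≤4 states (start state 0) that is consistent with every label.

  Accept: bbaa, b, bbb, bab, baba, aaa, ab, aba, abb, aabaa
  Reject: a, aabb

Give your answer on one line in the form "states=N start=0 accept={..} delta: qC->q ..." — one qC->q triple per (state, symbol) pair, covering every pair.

states=4 start=0 accept={0,2,3} delta: 0a->1 0b->0 1a->2 1b->2 2a->0 2b->3 3a->1 3b->1

Grow the machine one transition at a time. Run the examples from 0; the earliest place one falls off (shortest prefix, ties alphabetical) gets sent to the lowest-numbered state that keeps every Accept/Reject pair distinguishable — a pair clashes when both reach the same state with identical unread suffix — and to a fresh state only if none does.
a: 0a undefined. 0a->0: no, aaa/a meet in 0. Open state 1: 0a->1.
b: 0b undefined. 0b->0: ok.
aa: 1a undefined. 1a->0: no, bbaa/aabb meet in 0. 1a->1: no, bbaa/a meet in 1. Open state 2: 1a->2.
ab: 1b undefined. 1b->0: no, baba/a meet in 1. 1b->1: no, bab/a meet in 1. 1b->2: ok.
aaa: 2a undefined. 2a->0: ok.
aab: 2b undefined. 2b->0: no, b/aabb meet in 0. 2b->1: no, bbaa/aabb meet in 2. 2b->2: no, bbaa/aabb meet in 2. Open state 3: 2b->3.
aaba: 3a undefined. 3a->0: no, aabaa/a meet in 1. 3a->1: ok.
aabb: 3b undefined. 3b->0: no, b/aabb meet in 0. 3b->1: ok.
All examples now run through 4 states with every (state, symbol) defined. Accept strings end in {0,2,3}, Reject strings end in {1}; accept={0,2,3}.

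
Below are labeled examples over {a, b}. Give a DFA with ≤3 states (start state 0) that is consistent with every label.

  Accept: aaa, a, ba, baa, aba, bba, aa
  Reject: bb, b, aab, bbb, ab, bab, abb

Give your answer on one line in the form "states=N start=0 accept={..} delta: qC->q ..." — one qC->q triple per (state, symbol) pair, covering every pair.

states=2 start=0 accept={0} delta: 0a->0 0b->1 1a->0 1b->1

Grow the machine one transition at a time. Run the examples from 0; the earliest place one falls off (shortest prefix, ties alphabetical) gets sent to the lowest-numbered state that keeps every Accept/Reject pair distinguishable — a pair clashes when both reach the same state with identical unread suffix — and to a fresh state only if none does.
a: 0a undefined. 0a->0: ok.
b: 0b undefined. 0b->0: no, aaa/bb meet in 0. Open state 1: 0b->1.
ba: 1a undefined. 1a->0: ok.
bb: 1b undefined. 1b->0: no, aaa/bb meet in 0. 1b->1: ok.
All examples now run through 2 states with every (state, symbol) defined. Accept strings end in {0}, Reject strings end in {1}; accept={0}.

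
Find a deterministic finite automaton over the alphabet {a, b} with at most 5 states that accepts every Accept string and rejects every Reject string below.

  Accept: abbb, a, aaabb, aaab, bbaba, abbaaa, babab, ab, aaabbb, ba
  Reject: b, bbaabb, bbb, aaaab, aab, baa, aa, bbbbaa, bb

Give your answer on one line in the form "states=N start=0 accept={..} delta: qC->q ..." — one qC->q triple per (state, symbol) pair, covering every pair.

State merging on the prefix tree: take the shortest (then alphabetical) example prefix whose next move is undefined and point that move at state 0, else 1, else 2, ...; a target is out if some Accept/Reject pair would then sit in one state with the same input left (inseparable). If every existing state is out, open a new one.
a: 0a undefined. 0a->0: no, abbb/bbb meet in 0 with "bbb" left. Open state 1: 0a->1.
b: 0b undefined. 0b->0: ok.
aa: 1a undefined. 1a->0: ok.
ab: 1b undefined. 1b->0: no, abbb/b meet in 0. 1b->1: no, bbaba/b meet in 0. Open state 2: 1b->2.
abb: 2b undefined. 2b->0: no, abbb/b meet in 0. 2b->1: no, abbaaa/b meet in 0. 2b->2: ok.
abba: 2a undefined. 2a->0: no, bbaba/b meet in 0. 2a->1: ok.
All examples now run through 3 states with every (state, symbol) defined. Accept strings end in {1,2}, Reject strings end in {0}; accept={1,2}.

states=3 start=0 accept={1,2} delta: 0a->1 0b->0 1a->0 1b->2 2a->1 2b->2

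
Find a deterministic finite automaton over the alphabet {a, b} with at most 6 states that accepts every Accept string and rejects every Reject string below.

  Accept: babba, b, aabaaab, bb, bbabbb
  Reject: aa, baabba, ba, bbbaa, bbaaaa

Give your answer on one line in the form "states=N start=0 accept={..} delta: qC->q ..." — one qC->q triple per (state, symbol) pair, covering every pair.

states=4 start=0 accept={1,3} delta: 0a->0 0b->1 1a->2 1b->1 2a->0 2b->3 3a->1 3b->3

Grow the machine one transition at a time. Run the examples from 0; the earliest place one falls off (shortest prefix, ties alphabetical) gets sent to the lowest-numbered state that keeps every Accept/Reject pair distinguishable — a pair clashes when both reach the same state with identical unread suffix — and to a fresh state only if none does.
a: 0a undefined. 0a->0: ok.
b: 0b undefined. 0b->0: no, babba/aa meet in 0. Open state 1: 0b->1.
ba: 1a undefined. 1a->0: no, babba/baabba meet in 1 with "ba" left. 1a->1: no, babba/baabba meet in 1 with "bba" left. Open state 2: 1a->2.
bb: 1b undefined. 1b->0: no, bb/aa meet in 0. 1b->1: ok.
baa: 2a undefined. 2a->0: ok.
bab: 2b undefined. 2b->0: no, babba/baabba meet in 2. 2b->1: no, babba/baabba meet in 2. 2b->2: no, babba/aa meet in 0. Open state 3: 2b->3.
babb: 3b undefined. 3b->0: no, babba/aa meet in 0. 3b->1: no, babba/baabba meet in 2. 3b->2: no, babba/aa meet in 0. 3b->3: ok.
babba: 3a undefined. 3a->0: no, babba/aa meet in 0. 3a->1: ok.
All examples now run through 4 states with every (state, symbol) defined. Accept strings end in {1,3}, Reject strings end in {0,2}; accept={1,3}.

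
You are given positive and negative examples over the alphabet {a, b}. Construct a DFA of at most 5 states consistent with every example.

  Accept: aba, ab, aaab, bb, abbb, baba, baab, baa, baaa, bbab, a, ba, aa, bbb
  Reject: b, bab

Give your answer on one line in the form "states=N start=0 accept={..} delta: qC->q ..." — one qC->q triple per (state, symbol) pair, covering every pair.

states=4 start=0 accept={0,1,3} delta: 0a->1 0b->2 1a->0 1b->0 2a->0 2b->3 3a->1 3b->0

State merging on the prefix tree: take the shortest (then alphabetical) example prefix whose next move is undefined and point that move at state 0, else 1, else 2, ...; a target is out if some Accept/Reject pair would then sit in one state with the same input left (inseparable). If every existing state is out, open a new one.
a: 0a undefined. 0a->0: no, ab/b meet in 0 with "b" left. Open state 1: 0a->1.
b: 0b undefined. 0b->0: no, ab/bab meet in 1 with "b" left. 0b->1: no, a/b meet in 1. Open state 2: 0b->2.
aa: 1a undefined. 1a->0: ok.
ab: 1b undefined. 1b->0: ok.
ba: 2a undefined. 2a->0: ok.
bb: 2b undefined. 2b->0: no, bbb/b meet in 2. 2b->1: no, bbab/b meet in 2. 2b->2: no, bb/b meet in 2. Open state 3: 2b->3.
bba: 3a undefined. 3a->0: no, bbab/b meet in 2. 3a->1: ok.
bbb: 3b undefined. 3b->0: ok.
All examples now run through 4 states with every (state, symbol) defined. Accept strings end in {0,1,3}, Reject strings end in {2}; accept={0,1,3}.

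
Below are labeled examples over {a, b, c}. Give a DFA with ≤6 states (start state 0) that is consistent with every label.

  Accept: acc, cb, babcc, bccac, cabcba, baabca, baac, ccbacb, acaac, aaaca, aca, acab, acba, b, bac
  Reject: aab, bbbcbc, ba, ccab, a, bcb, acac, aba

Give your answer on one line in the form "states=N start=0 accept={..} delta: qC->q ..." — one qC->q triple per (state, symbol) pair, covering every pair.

Fold the examples into a partial DFA from state 0: repeatedly fix the first undefined (state, symbol) met by the shortest-then-alphabetical prefix, trying targets in increasing order and rejecting any under which an Accept and a Reject string meet in one state with the same remainder; add a state when all current targets are rejected. Accepting states are where Accept strings end.
a: 0a undefined. 0a->0: no, b/aab meet in 0 with "b" left. Open state 1: 0a->1.
b: 0b undefined. 0b->0: no, cb/bcb meet in 0 with "cb" left. 0b->1: no, b/a meet in 1. Open state 2: 0b->2.
c: 0c undefined. 0c->0: ok.
aa: 1a undefined. 1a->0: no, cb/aab meet in 2. 1a->1: ok.
ab: 1b undefined. 1b->0: no, cabcba/ba meet in 2 with "a" left. 1b->1: ok.
ac: 1c undefined. 1c->0: no, acc/acac meet in 0. 1c->1: no, acc/aab meet in 1. 1c->2: no, aaaca/ba meet in 2 with "a" left. Open state 3: 1c->3.
ba: 2a undefined. 2a->0: no, bac/ba meet in 0. 2a->1: ok.
bb: 2b undefined. 2b->0: ok.
bc: 2c undefined. 2c->0: no, cb/bcb meet in 2. 2c->1: no, bccac/acac meet in 3 with "ac" left. 2c->2: ok.
aca: 3a undefined. 3a->0: no, baabca/bbbcbc meet in 0. 3a->1: no, bccac/acac meet in 3. 3a->2: no, cb/acac meet in 2. 3a->3: no, acc/acac meet in 3 with "c" left. Open state 4: 3a->4.
acb: 3b undefined. 3b->0: no, cabcba/aab meet in 1. 3b->1: no, cabcba/aab meet in 1. 3b->2: no, cabcba/aab meet in 1. 3b->3: ok.
acc: 3c undefined. 3c->0: no, acc/bbbcbc meet in 0. 3c->1: no, acc/aab meet in 1. 3c->2: ok.
acaa: 4a undefined. 4a->0: no, acaac/bbbcbc meet in 0. 4a->1: ok.
acab: 4b undefined. 4b->0: no, acab/bbbcbc meet in 0. 4b->1: no, acab/aab meet in 1. 4b->2: ok.
acac: 4c undefined. 4c->0: ok.
All examples now run through 5 states with every (state, symbol) defined. Accept strings end in {2,3,4}, Reject strings end in {0,1}; accept={2,3,4}.

states=5 start=0 accept={2,3,4} delta: 0a->1 0b->2 0c->0 1a->1 1b->1 1c->3 2a->1 2b->0 2c->2 3a->4 3b->3 3c->2 4a->1 4b->2 4c->0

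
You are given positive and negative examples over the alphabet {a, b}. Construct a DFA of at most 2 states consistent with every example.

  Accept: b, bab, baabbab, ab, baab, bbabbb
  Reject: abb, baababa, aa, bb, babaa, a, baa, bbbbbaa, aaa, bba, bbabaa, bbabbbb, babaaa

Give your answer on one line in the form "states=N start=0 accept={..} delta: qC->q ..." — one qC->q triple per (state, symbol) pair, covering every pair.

states=2 start=0 accept={1} delta: 0a->0 0b->1 1a->0 1b->0

State merging on the prefix tree: take the shortest (then alphabetical) example prefix whose next move is undefined and point that move at state 0, else 1, else 2, ...; a target is out if some Accept/Reject pair would then sit in one state with the same input left (inseparable). If every existing state is out, open a new one.
a: 0a undefined. 0a->0: ok.
b: 0b undefined. 0b->0: no, b/abb meet in 0. Open state 1: 0b->1.
ba: 1a undefined. 1a->0: ok.
bb: 1b undefined. 1b->0: ok.
All examples now run through 2 states with every (state, symbol) defined. Accept strings end in {1}, Reject strings end in {0}; accept={1}.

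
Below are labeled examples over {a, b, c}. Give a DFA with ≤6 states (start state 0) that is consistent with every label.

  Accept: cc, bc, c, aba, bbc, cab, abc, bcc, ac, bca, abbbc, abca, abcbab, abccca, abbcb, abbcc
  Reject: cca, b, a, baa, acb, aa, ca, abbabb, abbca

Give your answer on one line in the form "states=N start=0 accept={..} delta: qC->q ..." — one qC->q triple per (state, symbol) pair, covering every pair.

Fold the examples into a partial DFA from state 0: repeatedly fix the first undefined (state, symbol) met by the shortest-then-alphabetical prefix, trying targets in increasing order and rejecting any under which an Accept and a Reject string meet in one state with the same remainder; add a state when all current targets are rejected. Accepting states are where Accept strings end.
a: 0a undefined. 0a->0: ok.
b: 0b undefined. 0b->0: no, aba/b meet in 0. Open state 1: 0b->1.
c: 0c undefined. 0c->0: no, cc/cca meet in 0. 0c->1: no, c/b meet in 1. Open state 2: 0c->2.
ba: 1a undefined. 1a->0: no, aba/a meet in 0. 1a->1: no, aba/b meet in 1. 1a->2: ok.
bb: 1b undefined. 1b->0: no, abbcb/acb meet in 2 with "b" left. 1b->1: no, bca/abbca meet in 1 with "ca" left. 1b->2: ok.
bc: 1c undefined. 1c->0: no, bc/a meet in 0. 1c->1: no, bc/b meet in 1. 1c->2: no, bca/baa meet in 2 with "a" left. Open state 3: 1c->3.
ca: 2a undefined. 2a->0: no, c/abbabb meet in 2. 2a->1: ok.
cc: 2c undefined. 2c->0: no, cc/cca meet in 0. 2c->1: no, cc/b meet in 1. 2c->2: no, abbcb/acb meet in 2 with "b" left. 2c->3: no, bca/cca meet in 3 with "a" left. Open state 4: 2c->4.
acb: 2b undefined. 2b->0: ok.
bca: 3a undefined. 3a->0: no, bca/a meet in 0. 3a->1: no, bca/b meet in 1. 3a->2: ok.
bcc: 3c undefined. 3c->0: no, bcc/a meet in 0. 3c->1: no, bcc/b meet in 1. 3c->2: no, abccca/cca meet in 4 with "a" left. 3c->3: ok.
cca: 4a undefined. 4a->0: ok.
abcb: 3b undefined. 3b->0: no, abcbab/b meet in 1. 3b->1: no, abcbab/cca meet in 0. 3b->2: ok.
abbcb: 4b undefined. 4b->0: no, abbcb/cca meet in 0. 4b->1: no, abbcb/b meet in 1. 4b->2: ok.
abbcc: 4c undefined. 4c->0: no, abbcc/cca meet in 0. 4c->1: no, abbcc/b meet in 1. 4c->2: ok.
All examples now run through 5 states with every (state, symbol) defined. Accept strings end in {2,3,4}, Reject strings end in {0,1}; accept={2,3,4}.

states=5 start=0 accept={2,3,4} delta: 0a->0 0b->1 0c->2 1a->2 1b->2 1c->3 2a->1 2b->0 2c->4 3a->2 3b->2 3c->3 4a->0 4b->2 4c->2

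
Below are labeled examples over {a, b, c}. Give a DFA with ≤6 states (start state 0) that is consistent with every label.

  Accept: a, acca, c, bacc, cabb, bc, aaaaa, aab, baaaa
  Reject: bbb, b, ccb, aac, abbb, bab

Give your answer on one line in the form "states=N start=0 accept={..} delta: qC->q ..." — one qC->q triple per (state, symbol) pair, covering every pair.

Fold the examples into a partial DFA from state 0: repeatedly fix the first undefined (state, symbol) met by the shortest-then-alphabetical prefix, trying targets in increasing order and rejecting any under which an Accept and a Reject string meet in one state with the same remainder; add a state when all current targets are rejected. Accepting states are where Accept strings end.
a: 0a undefined. 0a->0: no, c/aac meet in 0 with "c" left. Open state 1: 0a->1.
b: 0b undefined. 0b->0: ok.
c: 0c undefined. 0c->0: no, c/bbb meet in 0. 0c->1: ok.
aa: 1a undefined. 1a->0: no, a/aac meet in 1. 1a->1: no, aab/bab meet in 1 with "b" left. Open state 2: 1a->2.
ab: 1b undefined. 1b->0: ok.
ac: 1c undefined. 1c->0: ok.
aaa: 2a undefined. 2a->0: ok.
aab: 2b undefined. 2b->0: no, cabb/bbb meet in 0. 2b->1: no, cabb/bbb meet in 0. 2b->2: ok.
aac: 2c undefined. 2c->0: ok.
All examples now run through 3 states with every (state, symbol) defined. Accept strings end in {1,2}, Reject strings end in {0}; accept={1,2}.

states=3 start=0 accept={1,2} delta: 0a->1 0b->0 0c->1 1a->2 1b->0 1c->0 2a->0 2b->2 2c->0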